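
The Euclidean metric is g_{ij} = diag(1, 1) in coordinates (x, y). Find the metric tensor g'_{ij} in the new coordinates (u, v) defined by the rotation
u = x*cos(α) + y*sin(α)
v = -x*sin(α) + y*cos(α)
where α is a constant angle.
Invert the transformation: x = u*cos(α) - v*sin(α), y = u*sin(α) + v*cos(α)
g'_{ij} = (∂x^k/∂x'^i)(∂x^l/∂x'^j) g_{kl}; with g_{kl} = δ_{kl} this is Σ_k (∂x^k/∂x'^i)(∂x^k/∂x'^j).
Jacobian: ∂x/∂u = cos(α), ∂x/∂v = -sin(α), ∂y/∂u = sin(α), ∂y/∂v = cos(α)
g'_{uu} = (cos(α))(cos(α)) + (sin(α))(sin(α)) = 1
g'_{uv} = (cos(α))(-sin(α)) + (sin(α))(cos(α)) = 0
g'_{vv} = (-sin(α))(-sin(α)) + (cos(α))(cos(α)) = 1
g'_{ij} = diag(1, 1)
The Euclidean metric is invariant under rotations.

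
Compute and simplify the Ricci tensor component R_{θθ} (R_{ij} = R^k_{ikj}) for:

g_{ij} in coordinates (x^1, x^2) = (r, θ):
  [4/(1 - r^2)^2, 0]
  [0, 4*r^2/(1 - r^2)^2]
Non-zero Christoffel symbols (Γ^k_{ij} = Γ^k_{ji}):
Γ^r_{r r} = 2*r/(1 - r^2)
Γ^r_{θ θ} = (r^3 + r)/(r^2 - 1)
Γ^θ_{r θ} = (-r^2 - 1)/(r^3 - r)
R^r_{θ r θ} = ∂_r Γ^r_{θ θ} - ∂_θ Γ^r_{θ r} + Γ^r_{r m} Γ^m_{θ θ} - Γ^r_{θ m} Γ^m_{θ r}
  = ((r^4 - 4*r^2 - 1)/(r^2 - 1)^2) - (0) + (-2*r^2*(r^2 + 1)/(r^2 - 1)^2) - (-(r^2 + 1)^2/(r^2 - 1)^2) = -4*r^2/(r^2 - 1)^2
R^θ_{θ θ θ} = 0 (a repeated index in an antisymmetric pair)
R_{θθ} = R^r_{θ r θ} + R^θ_{θ θ θ} = (-4*r^2/(r^2 - 1)^2) + (0) = -4*r^2/(r^2 - 1)^2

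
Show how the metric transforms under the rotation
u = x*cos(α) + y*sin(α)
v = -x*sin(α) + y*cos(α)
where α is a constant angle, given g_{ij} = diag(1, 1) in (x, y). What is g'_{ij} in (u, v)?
Invert the transformation: x = u*cos(α) - v*sin(α), y = u*sin(α) + v*cos(α)
g'_{ij} = (∂x^k/∂x'^i)(∂x^l/∂x'^j) g_{kl}; with g_{kl} = δ_{kl} this is Σ_k (∂x^k/∂x'^i)(∂x^k/∂x'^j).
Jacobian: ∂x/∂u = cos(α), ∂x/∂v = -sin(α), ∂y/∂u = sin(α), ∂y/∂v = cos(α)
g'_{uu} = (cos(α))(cos(α)) + (sin(α))(sin(α)) = 1
g'_{uv} = (cos(α))(-sin(α)) + (sin(α))(cos(α)) = 0
g'_{vv} = (-sin(α))(-sin(α)) + (cos(α))(cos(α)) = 1
g'_{ij} = diag(1, 1)
The Euclidean metric is invariant under rotations.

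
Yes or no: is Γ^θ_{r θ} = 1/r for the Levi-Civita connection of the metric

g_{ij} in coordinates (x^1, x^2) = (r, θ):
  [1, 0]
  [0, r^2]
Γ^θ_{r θ} = (1/2) g^{θθ} (∂_r g_{θθ} + ∂_θ g_{θr} - ∂_θ g_{rθ}) = (1/2)(1/r^2)((2*r) + (0) - (0)) = 1/r
This equals the proposed value 1/r.
Yes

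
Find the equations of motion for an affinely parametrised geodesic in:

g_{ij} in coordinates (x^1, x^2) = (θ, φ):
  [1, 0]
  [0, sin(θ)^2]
Geodesic equation: d^2x^k/dλ^2 + Γ^k_{ij} (dx^i/dλ)(dx^j/dλ) = 0.
Non-zero Christoffel symbols:
Γ^θ_{φ φ} = -sin(2*θ)/2
Γ^φ_{θ φ} = 1/tan(θ)
Substituting (the symmetric pair Γ^k_{ij}, Γ^k_{ji} combines into a factor 2):
d^2θ/dλ^2 - (sin(2*θ)/2) (dφ/dλ)^2 = 0
d^2φ/dλ^2 + (2/tan(θ)) (dθ/dλ)(dφ/dλ) = 0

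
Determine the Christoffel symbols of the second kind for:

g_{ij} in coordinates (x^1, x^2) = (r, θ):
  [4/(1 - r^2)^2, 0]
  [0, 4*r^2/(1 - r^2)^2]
Using Γ^k_{ij} = (1/2) g^{km} (∂_i g_{mj} + ∂_j g_{mi} - ∂_m g_{ij}); the metric is diagonal, so only the m = k term contributes.
Non-zero symbols (using the symmetry Γ^k_{ij} = Γ^k_{ji}):
Γ^r_{r r} = (1/2) g^{rr} (∂_r g_{rr} + ∂_r g_{rr} - ∂_r g_{rr}) = (1/2)((1 - r^2)^2/4)((16*r/(1 - r^2)^3) + (16*r/(1 - r^2)^3) - (16*r/(1 - r^2)^3)) = 2*r/(1 - r^2)
Γ^r_{θ θ} = (1/2) g^{rr} (∂_θ g_{rθ} + ∂_θ g_{rθ} - ∂_r g_{θθ}) = (1/2)((1 - r^2)^2/4)((0) + (0) - (-8*(r^3 + r)/(r^2 - 1)^3)) = (r^3 + r)/(r^2 - 1)
Γ^θ_{r θ} = (1/2) g^{θθ} (∂_r g_{θθ} + ∂_θ g_{θr} - ∂_θ g_{rθ}) = (1/2)((1 - r^2)^2/(4*r^2))((-8*(r^3 + r)/(r^2 - 1)^3) + (0) - (0)) = (-r^2 - 1)/(r^3 - r)
All other Christoffel symbols are zero.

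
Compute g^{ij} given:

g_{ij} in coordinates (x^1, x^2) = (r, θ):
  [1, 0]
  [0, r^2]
The metric is diagonal, so g^{ij} is diagonal with entries 1/g_{ii}: diag(1, 1/(r^2)).
g^{ij}:
  [1, 0]
  [0, 1/r^2]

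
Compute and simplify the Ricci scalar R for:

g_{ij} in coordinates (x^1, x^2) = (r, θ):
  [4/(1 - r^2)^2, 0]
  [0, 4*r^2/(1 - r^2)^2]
Non-zero Christoffel symbols (Γ^k_{ij} = Γ^k_{ji}):
Γ^r_{r r} = 2*r/(1 - r^2)
Γ^r_{θ θ} = (r^3 + r)/(r^2 - 1)
Γ^θ_{r θ} = (-r^2 - 1)/(r^3 - r)
Ricci tensor (R_{ij} = R^k_{ikj}): R_{rr} = -4/(r^2 - 1)^2, R_{rθ} = 0, R_{θθ} = -4*r^2/(r^2 - 1)^2
Inverse metric: g^{rr} = (1 - r^2)^2/4, g^{θθ} = (1 - r^2)^2/(4*r^2)
R = g^{ij} R_{ij} = ((1 - r^2)^2/4)(-4/(r^2 - 1)^2) + ((1 - r^2)^2/(4*r^2))(-4*r^2/(r^2 - 1)^2) = -2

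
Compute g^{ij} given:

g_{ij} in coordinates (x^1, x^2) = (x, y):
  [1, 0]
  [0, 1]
The metric is diagonal, so g^{ij} is diagonal with entries 1/g_{ii}: diag(1, 1).
g^{ij}:
  [1, 0]
  [0, 1]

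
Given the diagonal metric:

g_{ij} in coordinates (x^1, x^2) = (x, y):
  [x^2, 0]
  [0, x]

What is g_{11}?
With x^1 = x, x^2 = y, g_{11} = g_{xx} is the row-1, column-1 entry of the matrix.
g_{11} = x^2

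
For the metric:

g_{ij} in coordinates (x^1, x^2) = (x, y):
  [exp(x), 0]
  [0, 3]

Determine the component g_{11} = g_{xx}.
With x^1 = x, x^2 = y, g_{11} = g_{xx} is the row-1, column-1 entry of the matrix.
g_{11} = exp(x)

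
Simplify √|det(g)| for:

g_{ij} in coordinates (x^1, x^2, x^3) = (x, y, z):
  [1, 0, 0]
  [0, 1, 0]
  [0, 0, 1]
det(g) = 1
√|det(g)| = 1
Volume element: dV = 1 dx dy dz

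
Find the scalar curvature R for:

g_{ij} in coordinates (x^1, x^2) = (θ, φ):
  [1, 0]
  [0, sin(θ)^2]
Non-zero Christoffel symbols (Γ^k_{ij} = Γ^k_{ji}):
Γ^θ_{φ φ} = -sin(2*θ)/2
Γ^φ_{θ φ} = 1/tan(θ)
Ricci tensor (R_{ij} = R^k_{ikj}): R_{θθ} = 1, R_{θφ} = 0, R_{φφ} = sin(θ)^2
Inverse metric: g^{θθ} = 1, g^{φφ} = 1/sin(θ)^2
R = g^{ij} R_{ij} = (1)(1) + (1/sin(θ)^2)(sin(θ)^2) = 2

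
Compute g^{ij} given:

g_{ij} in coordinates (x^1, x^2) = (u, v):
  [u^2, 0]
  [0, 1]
The metric is diagonal, so g^{ij} is diagonal with entries 1/g_{ii}: diag(1/(u^2), 1).
g^{ij}:
  [1/u^2, 0]
  [0, 1]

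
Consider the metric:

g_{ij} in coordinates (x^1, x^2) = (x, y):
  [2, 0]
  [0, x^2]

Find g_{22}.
With x^1 = x, x^2 = y, g_{22} = g_{yy} is the row-2, column-2 entry of the matrix.
g_{22} = x^2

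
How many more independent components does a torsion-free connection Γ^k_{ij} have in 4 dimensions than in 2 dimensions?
Independent components in n dimensions: n × n(n+1)/2 = n^2(n+1)/2.
4D: 4 × 10 = 40
2D: 2 × 3 = 6
Difference = 40 - 6 = 34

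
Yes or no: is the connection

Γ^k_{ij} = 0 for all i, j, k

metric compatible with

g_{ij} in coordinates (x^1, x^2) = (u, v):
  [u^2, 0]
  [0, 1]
Using ∇_k g_{ij} = ∂_k g_{ij} - Γ^m_{ki} g_{mj} - Γ^m_{kj} g_{im}:
∇_u g_{uu} = (2*u) - (0) - (0) = 2*u ≠ 0
So the connection is not metric compatible (it is not the Levi-Civita connection).
No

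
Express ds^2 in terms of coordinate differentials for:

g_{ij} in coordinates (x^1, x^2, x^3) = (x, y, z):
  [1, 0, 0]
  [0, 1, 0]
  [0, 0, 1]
ds^2 = g_{ij} dx^i dx^j; only the non-zero components contribute.
ds^2 = dx^2 + dy^2 + dz^2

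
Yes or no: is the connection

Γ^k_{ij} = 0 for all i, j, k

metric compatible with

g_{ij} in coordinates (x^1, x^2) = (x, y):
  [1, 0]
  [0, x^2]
Using ∇_k g_{ij} = ∂_k g_{ij} - Γ^m_{ki} g_{mj} - Γ^m_{kj} g_{im}:
∇_x g_{yy} = (2*x) - (0) - (0) = 2*x ≠ 0
So the connection is not metric compatible (it is not the Levi-Civita connection).
No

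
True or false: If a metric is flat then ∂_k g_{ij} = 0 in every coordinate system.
Flatness means R^i_{jkl} = 0; the components can still vary, e.g. the flat plane in polar coordinates has g_{θθ} = r^2.
False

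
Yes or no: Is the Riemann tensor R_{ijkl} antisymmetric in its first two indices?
R_{ijkl} = -R_{jikl} (follows from metric compatibility).
Yes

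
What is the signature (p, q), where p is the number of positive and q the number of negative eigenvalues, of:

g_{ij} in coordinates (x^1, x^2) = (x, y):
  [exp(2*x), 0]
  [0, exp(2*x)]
The metric is diagonal, so its eigenvalues are the diagonal entries: exp(2*x), exp(2*x) (at a generic point, where coordinate-dependent entries are positive).
2 positive, 0 negative.
(2, 0) - Riemannian (positive definite)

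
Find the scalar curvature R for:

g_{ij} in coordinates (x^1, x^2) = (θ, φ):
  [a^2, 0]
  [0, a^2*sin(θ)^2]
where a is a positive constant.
Non-zero Christoffel symbols (Γ^k_{ij} = Γ^k_{ji}):
Γ^θ_{φ φ} = -sin(2*θ)/2
Γ^φ_{θ φ} = 1/tan(θ)
Ricci tensor (R_{ij} = R^k_{ikj}): R_{θθ} = 1, R_{θφ} = 0, R_{φφ} = sin(θ)^2
Inverse metric: g^{θθ} = 1/a^2, g^{φφ} = 1/(a^2*sin(θ)^2)
R = g^{ij} R_{ij} = (1/a^2)(1) + (1/(a^2*sin(θ)^2))(sin(θ)^2) = 2/a^2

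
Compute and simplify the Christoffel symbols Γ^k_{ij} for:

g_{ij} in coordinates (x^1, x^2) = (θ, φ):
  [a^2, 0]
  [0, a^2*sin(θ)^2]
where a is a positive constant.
Using Γ^k_{ij} = (1/2) g^{km} (∂_i g_{mj} + ∂_j g_{mi} - ∂_m g_{ij}); the metric is diagonal, so only the m = k term contributes.
Non-zero symbols (using the symmetry Γ^k_{ij} = Γ^k_{ji}):
Γ^θ_{φ φ} = (1/2) g^{θθ} (∂_φ g_{θφ} + ∂_φ g_{θφ} - ∂_θ g_{φφ}) = (1/2)(1/a^2)((0) + (0) - (a^2*sin(2*θ))) = -sin(2*θ)/2
Γ^φ_{θ φ} = (1/2) g^{φφ} (∂_θ g_{φφ} + ∂_φ g_{φθ} - ∂_φ g_{θφ}) = (1/2)(1/(a^2*sin(θ)^2))((a^2*sin(2*θ)) + (0) - (0)) = 1/tan(θ)
All other Christoffel symbols are zero.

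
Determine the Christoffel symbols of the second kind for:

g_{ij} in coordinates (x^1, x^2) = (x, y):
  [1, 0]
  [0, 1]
Using Γ^k_{ij} = (1/2) g^{km} (∂_i g_{mj} + ∂_j g_{mi} - ∂_m g_{ij}); the metric is diagonal, so only the m = k term contributes.
Every metric component is constant, so all ∂_m g_{ij} = 0 and every Christoffel symbol vanishes.
All Christoffel symbols are zero.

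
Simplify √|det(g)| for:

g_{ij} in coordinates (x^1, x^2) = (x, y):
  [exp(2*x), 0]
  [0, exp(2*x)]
det(g) = exp(4*x)
√|det(g)| = exp(2*x)
Volume element: dV = exp(2*x) dx dy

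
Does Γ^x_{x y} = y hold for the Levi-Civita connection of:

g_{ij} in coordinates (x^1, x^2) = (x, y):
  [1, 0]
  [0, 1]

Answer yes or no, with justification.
Γ^x_{x y} = (1/2) g^{xx} (∂_x g_{xy} + ∂_y g_{xx} - ∂_x g_{xy}) = (1/2)(1)((0) + (0) - (0)) = 0
This differs from the proposed value y.
No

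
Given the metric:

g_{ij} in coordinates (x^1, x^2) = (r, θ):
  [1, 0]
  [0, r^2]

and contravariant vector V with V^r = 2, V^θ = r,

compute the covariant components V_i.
V_i = g_{ij} V^j:
V_r = (1)(2) + (0)(r) = 2
V_θ = (0)(2) + (r^2)(r) = r^3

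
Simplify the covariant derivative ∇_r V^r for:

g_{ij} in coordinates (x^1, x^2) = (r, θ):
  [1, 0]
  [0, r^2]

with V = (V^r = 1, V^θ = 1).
Non-zero Christoffel symbols:
Γ^r_{θ θ} = -r
Γ^θ_{r θ} = 1/r
∇_r V^r = ∂_r V^r + Γ^r_{r j} V^j
  = (0) + (0)(1) + (0)(1)
  = 0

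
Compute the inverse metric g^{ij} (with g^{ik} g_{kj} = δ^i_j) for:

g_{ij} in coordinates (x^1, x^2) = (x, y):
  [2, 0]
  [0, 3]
The metric is diagonal, so g^{ij} is diagonal with entries 1/g_{ii}: diag(1/2, 1/3).
g^{ij}:
  [1/2, 0]
  [0, 1/3]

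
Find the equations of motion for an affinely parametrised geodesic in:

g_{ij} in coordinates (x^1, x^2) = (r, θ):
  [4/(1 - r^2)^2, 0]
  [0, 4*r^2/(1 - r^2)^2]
Geodesic equation: d^2x^k/dλ^2 + Γ^k_{ij} (dx^i/dλ)(dx^j/dλ) = 0.
Non-zero Christoffel symbols:
Γ^r_{r r} = 2*r/(1 - r^2)
Γ^r_{θ θ} = (r^3 + r)/(r^2 - 1)
Γ^θ_{r θ} = (-r^2 - 1)/(r^3 - r)
Substituting (the symmetric pair Γ^k_{ij}, Γ^k_{ji} combines into a factor 2):
d^2r/dλ^2 + (2*r/(1 - r^2)) (dr/dλ)^2 + ((r^3 + r)/(r^2 - 1)) (dθ/dλ)^2 = 0
d^2θ/dλ^2 + ((-2*r^2 - 2)/(r^3 - r)) (dr/dλ)(dθ/dλ) = 0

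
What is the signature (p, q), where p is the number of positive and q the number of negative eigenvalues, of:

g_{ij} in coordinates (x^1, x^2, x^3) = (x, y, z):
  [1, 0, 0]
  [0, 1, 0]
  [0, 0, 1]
The metric is diagonal, so its eigenvalues are the diagonal entries: 1, 1, 1 (at a generic point, where coordinate-dependent entries are positive).
3 positive, 0 negative.
(3, 0) - Riemannian (positive definite)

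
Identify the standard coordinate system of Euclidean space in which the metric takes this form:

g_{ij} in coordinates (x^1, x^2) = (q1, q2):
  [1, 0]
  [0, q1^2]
The line element ds^2 = dq1^2 + q1^2 dq2^2 is dr^2 + r^2 dθ^2 with q1 = r, q2 = θ.
polar coordinates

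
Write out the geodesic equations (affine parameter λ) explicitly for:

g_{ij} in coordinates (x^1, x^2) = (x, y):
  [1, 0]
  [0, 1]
Geodesic equation: d^2x^k/dλ^2 + Γ^k_{ij} (dx^i/dλ)(dx^j/dλ) = 0.
All Christoffel symbols vanish, so the geodesics are straight lines:
d^2x/dλ^2 = 0
d^2y/dλ^2 = 0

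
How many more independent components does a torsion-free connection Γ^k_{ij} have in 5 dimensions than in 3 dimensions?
Independent components in n dimensions: n × n(n+1)/2 = n^2(n+1)/2.
5D: 5 × 15 = 75
3D: 3 × 6 = 18
Difference = 75 - 18 = 57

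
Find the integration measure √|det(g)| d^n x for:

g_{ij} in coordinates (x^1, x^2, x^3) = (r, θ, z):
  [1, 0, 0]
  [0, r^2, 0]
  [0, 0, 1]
det(g) = r^2
√|det(g)| = r
Volume element: dV = r dr dθ dz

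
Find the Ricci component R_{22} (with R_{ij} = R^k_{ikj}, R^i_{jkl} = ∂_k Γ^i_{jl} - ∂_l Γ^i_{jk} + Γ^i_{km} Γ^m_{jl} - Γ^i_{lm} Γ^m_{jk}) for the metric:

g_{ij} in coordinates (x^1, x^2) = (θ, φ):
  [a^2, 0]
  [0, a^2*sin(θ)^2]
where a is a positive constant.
Non-zero Christoffel symbols (Γ^k_{ij} = Γ^k_{ji}):
Γ^θ_{φ φ} = -sin(2*θ)/2
Γ^φ_{θ φ} = 1/tan(θ)
R^θ_{φ θ φ} = ∂_θ Γ^θ_{φ φ} - ∂_φ Γ^θ_{φ θ} + Γ^θ_{θ m} Γ^m_{φ φ} - Γ^θ_{φ m} Γ^m_{φ θ}
  = (-cos(2*θ)) - (0) + (0) - (-cos(θ)^2) = sin(θ)^2
R^φ_{φ φ φ} = 0 (a repeated index in an antisymmetric pair)
R_{φφ} = R^θ_{φ θ φ} + R^φ_{φ φ φ} = (sin(θ)^2) + (0) = sin(θ)^2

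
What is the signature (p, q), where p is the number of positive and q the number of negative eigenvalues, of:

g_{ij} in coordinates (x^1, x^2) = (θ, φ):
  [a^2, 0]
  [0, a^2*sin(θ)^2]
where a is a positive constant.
The metric is diagonal, so its eigenvalues are the diagonal entries: a^2, a^2*sin(θ)^2 (at a generic point, where coordinate-dependent entries are positive).
2 positive, 0 negative.
(2, 0) - Riemannian (positive definite)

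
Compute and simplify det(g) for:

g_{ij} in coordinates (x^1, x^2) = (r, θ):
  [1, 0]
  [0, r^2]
For a 2×2 metric: det(g) = g_{11}·g_{22} - g_{12}·g_{21}
= (1)·(r^2) - (0)·(0)
= r^2 - 0
det(g) = r^2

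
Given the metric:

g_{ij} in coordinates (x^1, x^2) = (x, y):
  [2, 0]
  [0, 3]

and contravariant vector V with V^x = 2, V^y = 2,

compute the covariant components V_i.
V_i = g_{ij} V^j:
V_x = (2)(2) + (0)(2) = 4
V_y = (0)(2) + (3)(2) = 6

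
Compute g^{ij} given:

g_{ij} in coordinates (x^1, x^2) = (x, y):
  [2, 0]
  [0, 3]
The metric is diagonal, so g^{ij} is diagonal with entries 1/g_{ii}: diag(1/2, 1/3).
g^{ij}:
  [1/2, 0]
  [0, 1/3]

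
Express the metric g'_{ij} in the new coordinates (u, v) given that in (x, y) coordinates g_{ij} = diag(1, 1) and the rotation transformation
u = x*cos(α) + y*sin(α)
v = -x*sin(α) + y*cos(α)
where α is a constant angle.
Invert the transformation: x = u*cos(α) - v*sin(α), y = u*sin(α) + v*cos(α)
g'_{ij} = (∂x^k/∂x'^i)(∂x^l/∂x'^j) g_{kl}; with g_{kl} = δ_{kl} this is Σ_k (∂x^k/∂x'^i)(∂x^k/∂x'^j).
Jacobian: ∂x/∂u = cos(α), ∂x/∂v = -sin(α), ∂y/∂u = sin(α), ∂y/∂v = cos(α)
g'_{uu} = (cos(α))(cos(α)) + (sin(α))(sin(α)) = 1
g'_{uv} = (cos(α))(-sin(α)) + (sin(α))(cos(α)) = 0
g'_{vv} = (-sin(α))(-sin(α)) + (cos(α))(cos(α)) = 1
g'_{ij} = diag(1, 1)
The Euclidean metric is invariant under rotations.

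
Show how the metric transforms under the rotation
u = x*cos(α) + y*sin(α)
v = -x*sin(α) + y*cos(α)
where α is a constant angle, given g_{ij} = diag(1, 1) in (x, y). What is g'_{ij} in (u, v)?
Invert the transformation: x = u*cos(α) - v*sin(α), y = u*sin(α) + v*cos(α)
g'_{ij} = (∂x^k/∂x'^i)(∂x^l/∂x'^j) g_{kl}; with g_{kl} = δ_{kl} this is Σ_k (∂x^k/∂x'^i)(∂x^k/∂x'^j).
Jacobian: ∂x/∂u = cos(α), ∂x/∂v = -sin(α), ∂y/∂u = sin(α), ∂y/∂v = cos(α)
g'_{uu} = (cos(α))(cos(α)) + (sin(α))(sin(α)) = 1
g'_{uv} = (cos(α))(-sin(α)) + (sin(α))(cos(α)) = 0
g'_{vv} = (-sin(α))(-sin(α)) + (cos(α))(cos(α)) = 1
g'_{ij} = diag(1, 1)
The Euclidean metric is invariant under rotations.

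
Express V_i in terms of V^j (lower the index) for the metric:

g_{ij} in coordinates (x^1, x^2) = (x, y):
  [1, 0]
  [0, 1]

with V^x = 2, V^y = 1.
V_i = g_{ij} V^j:
V_x = (1)(2) + (0)(1) = 2
V_y = (0)(2) + (1)(1) = 1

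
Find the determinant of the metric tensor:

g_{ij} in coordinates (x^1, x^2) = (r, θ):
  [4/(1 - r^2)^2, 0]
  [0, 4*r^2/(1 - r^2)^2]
For a 2×2 metric: det(g) = g_{11}·g_{22} - g_{12}·g_{21}
= (4/(1 - r^2)^2)·(4*r^2/(1 - r^2)^2) - (0)·(0)
= 16*r^2/(1 - r^2)^4 - 0
det(g) = 16*r^2/(1 - r^2)^4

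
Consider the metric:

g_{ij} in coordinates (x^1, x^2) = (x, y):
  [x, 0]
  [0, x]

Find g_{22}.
With x^1 = x, x^2 = y, g_{22} = g_{yy} is the row-2, column-2 entry of the matrix.
g_{22} = x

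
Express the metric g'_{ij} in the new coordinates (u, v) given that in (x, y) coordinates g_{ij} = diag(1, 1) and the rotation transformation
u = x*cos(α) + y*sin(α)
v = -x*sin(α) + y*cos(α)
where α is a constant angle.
Invert the transformation: x = u*cos(α) - v*sin(α), y = u*sin(α) + v*cos(α)
g'_{ij} = (∂x^k/∂x'^i)(∂x^l/∂x'^j) g_{kl}; with g_{kl} = δ_{kl} this is Σ_k (∂x^k/∂x'^i)(∂x^k/∂x'^j).
Jacobian: ∂x/∂u = cos(α), ∂x/∂v = -sin(α), ∂y/∂u = sin(α), ∂y/∂v = cos(α)
g'_{uu} = (cos(α))(cos(α)) + (sin(α))(sin(α)) = 1
g'_{uv} = (cos(α))(-sin(α)) + (sin(α))(cos(α)) = 0
g'_{vv} = (-sin(α))(-sin(α)) + (cos(α))(cos(α)) = 1
g'_{ij} = diag(1, 1)
The Euclidean metric is invariant under rotations.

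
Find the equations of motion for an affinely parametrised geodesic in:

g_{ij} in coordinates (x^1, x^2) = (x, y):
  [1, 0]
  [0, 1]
Geodesic equation: d^2x^k/dλ^2 + Γ^k_{ij} (dx^i/dλ)(dx^j/dλ) = 0.
All Christoffel symbols vanish, so the geodesics are straight lines:
d^2x/dλ^2 = 0
d^2y/dλ^2 = 0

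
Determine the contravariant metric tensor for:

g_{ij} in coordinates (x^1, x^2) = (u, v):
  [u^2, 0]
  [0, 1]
The metric is diagonal, so g^{ij} is diagonal with entries 1/g_{ii}: diag(1/(u^2), 1).
g^{ij}:
  [1/u^2, 0]
  [0, 1]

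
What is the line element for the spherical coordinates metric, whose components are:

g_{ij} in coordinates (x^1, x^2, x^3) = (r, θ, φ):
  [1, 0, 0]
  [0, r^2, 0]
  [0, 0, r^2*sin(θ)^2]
ds^2 = g_{ij} dx^i dx^j; only the non-zero components contribute.
ds^2 = dr^2 + r^2 dθ^2 + r^2*sin(θ)^2 dφ^2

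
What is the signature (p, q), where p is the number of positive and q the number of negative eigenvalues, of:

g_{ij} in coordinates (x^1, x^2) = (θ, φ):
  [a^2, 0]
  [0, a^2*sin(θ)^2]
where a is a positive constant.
The metric is diagonal, so its eigenvalues are the diagonal entries: a^2, a^2*sin(θ)^2 (at a generic point, where coordinate-dependent entries are positive).
2 positive, 0 negative.
(2, 0) - Riemannian (positive definite)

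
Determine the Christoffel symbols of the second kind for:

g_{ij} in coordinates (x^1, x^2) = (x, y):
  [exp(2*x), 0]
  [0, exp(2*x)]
Using Γ^k_{ij} = (1/2) g^{km} (∂_i g_{mj} + ∂_j g_{mi} - ∂_m g_{ij}); the metric is diagonal, so only the m = k term contributes.
Non-zero symbols (using the symmetry Γ^k_{ij} = Γ^k_{ji}):
Γ^x_{x x} = (1/2) g^{xx} (∂_x g_{xx} + ∂_x g_{xx} - ∂_x g_{xx}) = (1/2)(exp(-2*x))((2*exp(2*x)) + (2*exp(2*x)) - (2*exp(2*x))) = 1
Γ^x_{y y} = (1/2) g^{xx} (∂_y g_{xy} + ∂_y g_{xy} - ∂_x g_{yy}) = (1/2)(exp(-2*x))((0) + (0) - (2*exp(2*x))) = -1
Γ^y_{x y} = (1/2) g^{yy} (∂_x g_{yy} + ∂_y g_{yx} - ∂_y g_{xy}) = (1/2)(exp(-2*x))((2*exp(2*x)) + (0) - (0)) = 1
All other Christoffel symbols are zero.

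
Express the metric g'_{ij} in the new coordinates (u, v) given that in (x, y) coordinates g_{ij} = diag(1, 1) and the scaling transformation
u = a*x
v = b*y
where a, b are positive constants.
Invert the transformation: x = u/a, y = v/b
g'_{ij} = (∂x^k/∂x'^i)(∂x^l/∂x'^j) g_{kl}; with g_{kl} = δ_{kl} this is Σ_k (∂x^k/∂x'^i)(∂x^k/∂x'^j).
Jacobian: ∂x/∂u = 1/a, ∂x/∂v = 0, ∂y/∂u = 0, ∂y/∂v = 1/b
g'_{uu} = (1/a)(1/a) + (0)(0) = 1/a^2
g'_{uv} = (1/a)(0) + (0)(1/b) = 0
g'_{vv} = (0)(0) + (1/b)(1/b) = 1/b^2
g'_{ij} = diag(1/a^2, 1/b^2)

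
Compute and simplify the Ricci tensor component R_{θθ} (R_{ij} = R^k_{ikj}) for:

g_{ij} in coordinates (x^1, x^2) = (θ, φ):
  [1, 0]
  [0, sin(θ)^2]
Non-zero Christoffel symbols (Γ^k_{ij} = Γ^k_{ji}):
Γ^θ_{φ φ} = -sin(2*θ)/2
Γ^φ_{θ φ} = 1/tan(θ)
R^θ_{θ θ θ} = 0 (a repeated index in an antisymmetric pair)
R^φ_{θ φ θ} = ∂_φ Γ^φ_{θ θ} - ∂_θ Γ^φ_{θ φ} + Γ^φ_{φ m} Γ^m_{θ θ} - Γ^φ_{θ m} Γ^m_{θ φ}
  = (0) - (-1/sin(θ)^2) + (0) - (1/tan(θ)^2) = 1
R_{θθ} = R^θ_{θ θ θ} + R^φ_{θ φ θ} = (0) + (1) = 1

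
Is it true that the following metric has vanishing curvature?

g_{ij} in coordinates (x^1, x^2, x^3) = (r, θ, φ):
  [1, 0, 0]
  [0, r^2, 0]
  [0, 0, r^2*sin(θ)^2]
Non-zero Christoffel symbols:
Γ^r_{θ θ} = -r
Γ^r_{φ φ} = -r*sin(θ)^2
Γ^θ_{r θ} = 1/r
Γ^θ_{φ φ} = -sin(2*θ)/2
Γ^φ_{r φ} = 1/r
Γ^φ_{θ φ} = 1/tan(θ)
Ricci tensor: R_{rr} = 0, R_{rθ} = 0, R_{rφ} = 0, R_{θθ} = 0, R_{θφ} = 0, R_{φφ} = 0
All R_{ij} vanish; in 3 dimensions the Riemann tensor is fully determined by the Ricci tensor, so R^i_{jkl} = 0: the metric is flat (curvilinear coordinates on flat space).
Yes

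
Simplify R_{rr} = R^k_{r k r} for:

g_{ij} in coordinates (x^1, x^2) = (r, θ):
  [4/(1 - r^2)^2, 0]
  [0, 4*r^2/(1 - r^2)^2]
Non-zero Christoffel symbols (Γ^k_{ij} = Γ^k_{ji}):
Γ^r_{r r} = 2*r/(1 - r^2)
Γ^r_{θ θ} = (r^3 + r)/(r^2 - 1)
Γ^θ_{r θ} = (-r^2 - 1)/(r^3 - r)
R^r_{r r r} = 0 (a repeated index in an antisymmetric pair)
R^θ_{r θ r} = ∂_θ Γ^θ_{r r} - ∂_r Γ^θ_{r θ} + Γ^θ_{θ m} Γ^m_{r r} - Γ^θ_{r m} Γ^m_{r θ}
  = (0) - ((r^4 + 4*r^2 - 1)/(r^3 - r)^2) + (2*(r^2 + 1)/(r^2 - 1)^2) - ((r^2 + 1)^2/(r^3 - r)^2) = -4/(r^2 - 1)^2
R_{rr} = R^r_{r r r} + R^θ_{r θ r} = (0) + (-4/(r^2 - 1)^2) = -4/(r^2 - 1)^2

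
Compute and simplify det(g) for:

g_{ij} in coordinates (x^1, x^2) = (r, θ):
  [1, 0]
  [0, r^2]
For a 2×2 metric: det(g) = g_{11}·g_{22} - g_{12}·g_{21}
= (1)·(r^2) - (0)·(0)
= r^2 - 0
det(g) = r^2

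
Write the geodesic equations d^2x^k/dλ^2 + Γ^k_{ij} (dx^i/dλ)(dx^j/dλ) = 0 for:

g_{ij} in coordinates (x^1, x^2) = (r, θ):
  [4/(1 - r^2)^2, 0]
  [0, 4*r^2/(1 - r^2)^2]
Geodesic equation: d^2x^k/dλ^2 + Γ^k_{ij} (dx^i/dλ)(dx^j/dλ) = 0.
Non-zero Christoffel symbols:
Γ^r_{r r} = 2*r/(1 - r^2)
Γ^r_{θ θ} = (r^3 + r)/(r^2 - 1)
Γ^θ_{r θ} = (-r^2 - 1)/(r^3 - r)
Substituting (the symmetric pair Γ^k_{ij}, Γ^k_{ji} combines into a factor 2):
d^2r/dλ^2 + (2*r/(1 - r^2)) (dr/dλ)^2 + ((r^3 + r)/(r^2 - 1)) (dθ/dλ)^2 = 0
d^2θ/dλ^2 + ((-2*r^2 - 2)/(r^3 - r)) (dr/dλ)(dθ/dλ) = 0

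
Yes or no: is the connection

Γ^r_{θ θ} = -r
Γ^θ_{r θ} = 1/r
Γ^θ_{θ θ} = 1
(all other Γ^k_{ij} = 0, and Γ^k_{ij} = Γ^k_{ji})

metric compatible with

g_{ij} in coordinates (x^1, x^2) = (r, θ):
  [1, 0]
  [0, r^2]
Using ∇_k g_{ij} = ∂_k g_{ij} - Γ^m_{ki} g_{mj} - Γ^m_{kj} g_{im}:
∇_θ g_{θθ} = (0) - (r^2) - (r^2) = -2*r^2 ≠ 0
So the connection is not metric compatible (it is not the Levi-Civita connection).
No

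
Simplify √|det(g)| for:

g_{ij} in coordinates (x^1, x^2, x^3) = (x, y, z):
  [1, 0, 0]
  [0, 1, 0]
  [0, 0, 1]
det(g) = 1
√|det(g)| = 1
Volume element: dV = 1 dx dy dz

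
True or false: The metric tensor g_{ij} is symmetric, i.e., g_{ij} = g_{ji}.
By definition the metric is a symmetric bilinear form, g_{ij} = g_{ji}.
True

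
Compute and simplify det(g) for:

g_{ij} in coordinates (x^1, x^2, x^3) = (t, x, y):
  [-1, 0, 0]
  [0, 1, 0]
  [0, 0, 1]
Diagonal metric: det(g) = g_{11}·g_{22}·g_{33}
= (-1)·(1)·(1)
det(g) = -1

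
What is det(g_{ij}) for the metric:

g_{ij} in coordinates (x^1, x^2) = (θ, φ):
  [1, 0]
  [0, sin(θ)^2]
For a 2×2 metric: det(g) = g_{11}·g_{22} - g_{12}·g_{21}
= (1)·(sin(θ)^2) - (0)·(0)
= sin(θ)^2 - 0
det(g) = sin(θ)^2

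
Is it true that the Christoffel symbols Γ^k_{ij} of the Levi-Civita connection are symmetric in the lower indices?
The Levi-Civita connection is torsion-free, which is exactly Γ^k_{ij} = Γ^k_{ji}.
Yes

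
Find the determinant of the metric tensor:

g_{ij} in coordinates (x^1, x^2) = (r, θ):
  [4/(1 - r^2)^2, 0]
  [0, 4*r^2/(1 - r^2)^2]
For a 2×2 metric: det(g) = g_{11}·g_{22} - g_{12}·g_{21}
= (4/(1 - r^2)^2)·(4*r^2/(1 - r^2)^2) - (0)·(0)
= 16*r^2/(1 - r^2)^4 - 0
det(g) = 16*r^2/(1 - r^2)^4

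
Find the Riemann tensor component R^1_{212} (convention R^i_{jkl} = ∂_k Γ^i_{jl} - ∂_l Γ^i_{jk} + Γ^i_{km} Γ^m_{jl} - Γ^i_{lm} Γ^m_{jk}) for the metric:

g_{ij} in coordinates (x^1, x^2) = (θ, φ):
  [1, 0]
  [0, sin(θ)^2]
Non-zero Christoffel symbols (Γ^k_{ij} = Γ^k_{ji}):
Γ^θ_{φ φ} = -sin(2*θ)/2
Γ^φ_{θ φ} = 1/tan(θ)
R^θ_{φ θ φ} = ∂_θ Γ^θ_{φ φ} - ∂_φ Γ^θ_{φ θ} + Γ^θ_{θ m} Γ^m_{φ φ} - Γ^θ_{φ m} Γ^m_{φ θ}
  = (-cos(2*θ)) - (0) + (0) - (-cos(θ)^2) = sin(θ)^2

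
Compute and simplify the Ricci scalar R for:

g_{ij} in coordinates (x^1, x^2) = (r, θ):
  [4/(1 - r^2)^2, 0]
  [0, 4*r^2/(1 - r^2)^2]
Non-zero Christoffel symbols (Γ^k_{ij} = Γ^k_{ji}):
Γ^r_{r r} = 2*r/(1 - r^2)
Γ^r_{θ θ} = (r^3 + r)/(r^2 - 1)
Γ^θ_{r θ} = (-r^2 - 1)/(r^3 - r)
Ricci tensor (R_{ij} = R^k_{ikj}): R_{rr} = -4/(r^2 - 1)^2, R_{rθ} = 0, R_{θθ} = -4*r^2/(r^2 - 1)^2
Inverse metric: g^{rr} = (1 - r^2)^2/4, g^{θθ} = (1 - r^2)^2/(4*r^2)
R = g^{ij} R_{ij} = ((1 - r^2)^2/4)(-4/(r^2 - 1)^2) + ((1 - r^2)^2/(4*r^2))(-4*r^2/(r^2 - 1)^2) = -2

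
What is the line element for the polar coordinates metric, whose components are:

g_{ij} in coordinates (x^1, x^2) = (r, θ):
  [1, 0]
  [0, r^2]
ds^2 = g_{ij} dx^i dx^j; only the non-zero components contribute.
ds^2 = dr^2 + r^2 dθ^2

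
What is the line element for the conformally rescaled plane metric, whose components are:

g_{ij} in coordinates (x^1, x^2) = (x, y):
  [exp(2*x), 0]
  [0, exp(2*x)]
ds^2 = g_{ij} dx^i dx^j; only the non-zero components contribute.
ds^2 = exp(2*x) dx^2 + exp(2*x) dy^2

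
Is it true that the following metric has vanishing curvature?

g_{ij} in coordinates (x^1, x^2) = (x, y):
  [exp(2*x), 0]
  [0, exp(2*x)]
Non-zero Christoffel symbols:
Γ^x_{x x} = 1
Γ^x_{y y} = -1
Γ^y_{x y} = 1
Ricci tensor: R_{xx} = 0, R_{xy} = 0, R_{yy} = 0
All R_{ij} vanish; in 2 dimensions the Riemann tensor is fully determined by the Ricci tensor, so R^i_{jkl} = 0: the metric is flat (curvilinear coordinates on flat space).
Yes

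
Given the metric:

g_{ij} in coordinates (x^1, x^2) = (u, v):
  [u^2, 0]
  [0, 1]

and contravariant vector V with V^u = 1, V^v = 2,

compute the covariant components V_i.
V_i = g_{ij} V^j:
V_u = (u^2)(1) + (0)(2) = u^2
V_v = (0)(1) + (1)(2) = 2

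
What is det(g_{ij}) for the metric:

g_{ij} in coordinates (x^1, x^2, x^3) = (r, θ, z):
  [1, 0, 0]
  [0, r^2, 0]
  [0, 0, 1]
Diagonal metric: det(g) = g_{11}·g_{22}·g_{33}
= (1)·(r^2)·(1)
det(g) = r^2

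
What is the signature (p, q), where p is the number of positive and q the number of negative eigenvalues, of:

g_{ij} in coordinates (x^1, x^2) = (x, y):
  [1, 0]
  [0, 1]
The metric is diagonal, so its eigenvalues are the diagonal entries: 1, 1 (at a generic point, where coordinate-dependent entries are positive).
2 positive, 0 negative.
(2, 0) - Riemannian (positive definite)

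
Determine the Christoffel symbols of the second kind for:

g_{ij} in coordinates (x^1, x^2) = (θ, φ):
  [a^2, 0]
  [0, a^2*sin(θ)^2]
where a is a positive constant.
Using Γ^k_{ij} = (1/2) g^{km} (∂_i g_{mj} + ∂_j g_{mi} - ∂_m g_{ij}); the metric is diagonal, so only the m = k term contributes.
Non-zero symbols (using the symmetry Γ^k_{ij} = Γ^k_{ji}):
Γ^θ_{φ φ} = (1/2) g^{θθ} (∂_φ g_{θφ} + ∂_φ g_{θφ} - ∂_θ g_{φφ}) = (1/2)(1/a^2)((0) + (0) - (a^2*sin(2*θ))) = -sin(2*θ)/2
Γ^φ_{θ φ} = (1/2) g^{φφ} (∂_θ g_{φφ} + ∂_φ g_{φθ} - ∂_φ g_{θφ}) = (1/2)(1/(a^2*sin(θ)^2))((a^2*sin(2*θ)) + (0) - (0)) = 1/tan(θ)
All other Christoffel symbols are zero.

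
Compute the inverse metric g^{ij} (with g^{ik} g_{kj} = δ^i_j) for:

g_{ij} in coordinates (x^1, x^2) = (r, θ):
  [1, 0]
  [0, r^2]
The metric is diagonal, so g^{ij} is diagonal with entries 1/g_{ii}: diag(1, 1/(r^2)).
g^{ij}:
  [1, 0]
  [0, 1/r^2]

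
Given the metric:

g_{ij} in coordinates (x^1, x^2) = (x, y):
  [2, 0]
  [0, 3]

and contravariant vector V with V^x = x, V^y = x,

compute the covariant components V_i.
V_i = g_{ij} V^j:
V_x = (2)(x) + (0)(x) = 2*x
V_y = (0)(x) + (3)(x) = 3*x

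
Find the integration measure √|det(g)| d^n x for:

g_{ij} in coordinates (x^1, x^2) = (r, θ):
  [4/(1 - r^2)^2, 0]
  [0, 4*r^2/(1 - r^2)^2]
det(g) = 16*r^2/(1 - r^2)^4
√|det(g)| = 4*r/(r^2 - 1)^2
Volume element: dV = 4*r/(r^2 - 1)^2 dr dθ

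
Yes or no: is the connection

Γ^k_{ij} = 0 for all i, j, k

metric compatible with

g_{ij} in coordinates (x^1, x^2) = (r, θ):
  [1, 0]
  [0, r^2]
Using ∇_k g_{ij} = ∂_k g_{ij} - Γ^m_{ki} g_{mj} - Γ^m_{kj} g_{im}:
∇_r g_{θθ} = (2*r) - (0) - (0) = 2*r ≠ 0
So the connection is not metric compatible (it is not the Levi-Civita connection).
No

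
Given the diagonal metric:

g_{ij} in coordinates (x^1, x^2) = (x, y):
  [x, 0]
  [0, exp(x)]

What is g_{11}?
With x^1 = x, x^2 = y, g_{11} = g_{xx} is the row-1, column-1 entry of the matrix.
g_{11} = x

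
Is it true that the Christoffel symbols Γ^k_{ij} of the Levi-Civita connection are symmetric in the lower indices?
The Levi-Civita connection is torsion-free, which is exactly Γ^k_{ij} = Γ^k_{ji}.
Yes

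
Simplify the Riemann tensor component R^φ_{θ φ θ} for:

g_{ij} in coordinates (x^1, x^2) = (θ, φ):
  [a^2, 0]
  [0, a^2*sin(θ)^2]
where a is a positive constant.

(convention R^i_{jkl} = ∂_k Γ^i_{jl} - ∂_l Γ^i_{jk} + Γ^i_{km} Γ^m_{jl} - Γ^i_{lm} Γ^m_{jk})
Non-zero Christoffel symbols (Γ^k_{ij} = Γ^k_{ji}):
Γ^θ_{φ φ} = -sin(2*θ)/2
Γ^φ_{θ φ} = 1/tan(θ)
R^φ_{θ φ θ} = ∂_φ Γ^φ_{θ θ} - ∂_θ Γ^φ_{θ φ} + Γ^φ_{φ m} Γ^m_{θ θ} - Γ^φ_{θ m} Γ^m_{θ φ}
  = (0) - (-1/sin(θ)^2) + (0) - (1/tan(θ)^2) = 1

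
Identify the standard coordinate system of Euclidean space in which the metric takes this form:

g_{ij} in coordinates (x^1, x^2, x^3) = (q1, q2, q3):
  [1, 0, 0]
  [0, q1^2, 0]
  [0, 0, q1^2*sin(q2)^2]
The line element ds^2 = dq1^2 + q1^2 dq2^2 + q1^2 sin(q2)^2 dq3^2 is dr^2 + r^2 dθ^2 + r^2 sin(θ)^2 dφ^2 with q1 = r, q2 = θ, q3 = φ.
spherical coordinates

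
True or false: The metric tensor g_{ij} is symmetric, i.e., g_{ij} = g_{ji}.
By definition the metric is a symmetric bilinear form, g_{ij} = g_{ji}.
True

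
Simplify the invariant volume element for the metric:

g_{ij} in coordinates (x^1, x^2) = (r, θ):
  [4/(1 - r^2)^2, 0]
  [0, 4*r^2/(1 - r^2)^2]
det(g) = 16*r^2/(1 - r^2)^4
√|det(g)| = 4*r/(r^2 - 1)^2
Volume element: dV = 4*r/(r^2 - 1)^2 dr dθ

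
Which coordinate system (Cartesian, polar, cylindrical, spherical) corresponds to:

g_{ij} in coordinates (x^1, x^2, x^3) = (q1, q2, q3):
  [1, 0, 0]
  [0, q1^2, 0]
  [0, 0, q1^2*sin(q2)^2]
The line element ds^2 = dq1^2 + q1^2 dq2^2 + q1^2 sin(q2)^2 dq3^2 is dr^2 + r^2 dθ^2 + r^2 sin(θ)^2 dφ^2 with q1 = r, q2 = θ, q3 = φ.
spherical coordinates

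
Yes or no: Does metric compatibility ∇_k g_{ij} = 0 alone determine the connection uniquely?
One also needs vanishing torsion; metric compatibility plus torsion-freeness singles out the Levi-Civita connection.
No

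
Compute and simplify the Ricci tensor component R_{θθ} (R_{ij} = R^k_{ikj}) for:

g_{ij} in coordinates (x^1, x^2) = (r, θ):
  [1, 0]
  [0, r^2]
Non-zero Christoffel symbols (Γ^k_{ij} = Γ^k_{ji}):
Γ^r_{θ θ} = -r
Γ^θ_{r θ} = 1/r
R^r_{θ r θ} = ∂_r Γ^r_{θ θ} - ∂_θ Γ^r_{θ r} + Γ^r_{r m} Γ^m_{θ θ} - Γ^r_{θ m} Γ^m_{θ r}
  = (-1) - (0) + (0) - (-1) = 0
R^θ_{θ θ θ} = 0 (a repeated index in an antisymmetric pair)
R_{θθ} = R^r_{θ r θ} + R^θ_{θ θ θ} = (0) + (0) = 0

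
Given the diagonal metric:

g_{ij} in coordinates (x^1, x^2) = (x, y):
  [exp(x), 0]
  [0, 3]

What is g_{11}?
With x^1 = x, x^2 = y, g_{11} = g_{xx} is the row-1, column-1 entry of the matrix.
g_{11} = exp(x)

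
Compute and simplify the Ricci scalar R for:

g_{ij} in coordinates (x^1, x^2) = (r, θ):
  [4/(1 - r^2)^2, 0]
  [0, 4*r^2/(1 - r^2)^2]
Non-zero Christoffel symbols (Γ^k_{ij} = Γ^k_{ji}):
Γ^r_{r r} = 2*r/(1 - r^2)
Γ^r_{θ θ} = (r^3 + r)/(r^2 - 1)
Γ^θ_{r θ} = (-r^2 - 1)/(r^3 - r)
Ricci tensor (R_{ij} = R^k_{ikj}): R_{rr} = -4/(r^2 - 1)^2, R_{rθ} = 0, R_{θθ} = -4*r^2/(r^2 - 1)^2
Inverse metric: g^{rr} = (1 - r^2)^2/4, g^{θθ} = (1 - r^2)^2/(4*r^2)
R = g^{ij} R_{ij} = ((1 - r^2)^2/4)(-4/(r^2 - 1)^2) + ((1 - r^2)^2/(4*r^2))(-4*r^2/(r^2 - 1)^2) = -2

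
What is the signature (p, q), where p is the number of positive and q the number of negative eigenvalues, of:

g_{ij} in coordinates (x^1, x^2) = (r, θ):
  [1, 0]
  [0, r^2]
The metric is diagonal, so its eigenvalues are the diagonal entries: 1, r^2 (at a generic point, where coordinate-dependent entries are positive).
2 positive, 0 negative.
(2, 0) - Riemannian (positive definite)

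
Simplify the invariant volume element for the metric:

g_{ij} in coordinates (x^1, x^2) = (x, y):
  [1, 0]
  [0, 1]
det(g) = 1
√|det(g)| = 1
Volume element: dV = 1 dx dy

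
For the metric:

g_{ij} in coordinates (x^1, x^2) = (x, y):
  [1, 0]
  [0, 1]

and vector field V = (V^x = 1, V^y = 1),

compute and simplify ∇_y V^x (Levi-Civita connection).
All Christoffel symbols are zero.
∇_y V^x = ∂_y V^x + Γ^x_{y j} V^j
  = (0) + (0)(1) + (0)(1)
  = 0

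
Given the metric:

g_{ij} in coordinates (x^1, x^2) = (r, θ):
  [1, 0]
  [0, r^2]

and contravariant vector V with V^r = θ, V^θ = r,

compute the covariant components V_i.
V_i = g_{ij} V^j:
V_r = (1)(θ) + (0)(r) = θ
V_θ = (0)(θ) + (r^2)(r) = r^3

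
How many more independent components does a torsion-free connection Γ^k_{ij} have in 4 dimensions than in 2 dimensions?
Independent components in n dimensions: n × n(n+1)/2 = n^2(n+1)/2.
4D: 4 × 10 = 40
2D: 2 × 3 = 6
Difference = 40 - 6 = 34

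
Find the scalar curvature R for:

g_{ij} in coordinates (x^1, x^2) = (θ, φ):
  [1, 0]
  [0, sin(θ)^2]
Non-zero Christoffel symbols (Γ^k_{ij} = Γ^k_{ji}):
Γ^θ_{φ φ} = -sin(2*θ)/2
Γ^φ_{θ φ} = 1/tan(θ)
Ricci tensor (R_{ij} = R^k_{ikj}): R_{θθ} = 1, R_{θφ} = 0, R_{φφ} = sin(θ)^2
Inverse metric: g^{θθ} = 1, g^{φφ} = 1/sin(θ)^2
R = g^{ij} R_{ij} = (1)(1) + (1/sin(θ)^2)(sin(θ)^2) = 2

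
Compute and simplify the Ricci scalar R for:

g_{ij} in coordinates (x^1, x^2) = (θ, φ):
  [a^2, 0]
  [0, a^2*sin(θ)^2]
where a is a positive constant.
Non-zero Christoffel symbols (Γ^k_{ij} = Γ^k_{ji}):
Γ^θ_{φ φ} = -sin(2*θ)/2
Γ^φ_{θ φ} = 1/tan(θ)
Ricci tensor (R_{ij} = R^k_{ikj}): R_{θθ} = 1, R_{θφ} = 0, R_{φφ} = sin(θ)^2
Inverse metric: g^{θθ} = 1/a^2, g^{φφ} = 1/(a^2*sin(θ)^2)
R = g^{ij} R_{ij} = (1/a^2)(1) + (1/(a^2*sin(θ)^2))(sin(θ)^2) = 2/a^2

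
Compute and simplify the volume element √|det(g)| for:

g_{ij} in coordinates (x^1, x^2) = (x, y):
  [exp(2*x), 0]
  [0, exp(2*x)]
det(g) = exp(4*x)
√|det(g)| = exp(2*x)
Volume element: dV = exp(2*x) dx dy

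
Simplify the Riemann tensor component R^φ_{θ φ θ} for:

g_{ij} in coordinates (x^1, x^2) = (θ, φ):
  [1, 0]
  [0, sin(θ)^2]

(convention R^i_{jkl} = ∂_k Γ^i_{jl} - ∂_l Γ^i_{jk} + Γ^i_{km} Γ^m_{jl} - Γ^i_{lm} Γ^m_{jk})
Non-zero Christoffel symbols (Γ^k_{ij} = Γ^k_{ji}):
Γ^θ_{φ φ} = -sin(2*θ)/2
Γ^φ_{θ φ} = 1/tan(θ)
R^φ_{θ φ θ} = ∂_φ Γ^φ_{θ θ} - ∂_θ Γ^φ_{θ φ} + Γ^φ_{φ m} Γ^m_{θ θ} - Γ^φ_{θ m} Γ^m_{θ φ}
  = (0) - (-1/sin(θ)^2) + (0) - (1/tan(θ)^2) = 1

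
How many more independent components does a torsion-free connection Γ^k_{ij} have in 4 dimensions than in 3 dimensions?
Independent components in n dimensions: n × n(n+1)/2 = n^2(n+1)/2.
4D: 4 × 10 = 40
3D: 3 × 6 = 18
Difference = 40 - 18 = 22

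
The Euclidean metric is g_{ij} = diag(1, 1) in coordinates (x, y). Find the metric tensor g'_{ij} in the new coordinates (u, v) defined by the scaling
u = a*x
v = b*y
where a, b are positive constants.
Invert the transformation: x = u/a, y = v/b
g'_{ij} = (∂x^k/∂x'^i)(∂x^l/∂x'^j) g_{kl}; with g_{kl} = δ_{kl} this is Σ_k (∂x^k/∂x'^i)(∂x^k/∂x'^j).
Jacobian: ∂x/∂u = 1/a, ∂x/∂v = 0, ∂y/∂u = 0, ∂y/∂v = 1/b
g'_{uu} = (1/a)(1/a) + (0)(0) = 1/a^2
g'_{uv} = (1/a)(0) + (0)(1/b) = 0
g'_{vv} = (0)(0) + (1/b)(1/b) = 1/b^2
g'_{ij} = diag(1/a^2, 1/b^2)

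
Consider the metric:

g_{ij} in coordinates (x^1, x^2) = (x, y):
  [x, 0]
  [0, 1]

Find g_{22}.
With x^1 = x, x^2 = y, g_{22} = g_{yy} is the row-2, column-2 entry of the matrix.
g_{22} = 1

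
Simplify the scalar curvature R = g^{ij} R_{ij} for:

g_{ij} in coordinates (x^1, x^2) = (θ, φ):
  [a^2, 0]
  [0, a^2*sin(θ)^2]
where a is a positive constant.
Non-zero Christoffel symbols (Γ^k_{ij} = Γ^k_{ji}):
Γ^θ_{φ φ} = -sin(2*θ)/2
Γ^φ_{θ φ} = 1/tan(θ)
Ricci tensor (R_{ij} = R^k_{ikj}): R_{θθ} = 1, R_{θφ} = 0, R_{φφ} = sin(θ)^2
Inverse metric: g^{θθ} = 1/a^2, g^{φφ} = 1/(a^2*sin(θ)^2)
R = g^{ij} R_{ij} = (1/a^2)(1) + (1/(a^2*sin(θ)^2))(sin(θ)^2) = 2/a^2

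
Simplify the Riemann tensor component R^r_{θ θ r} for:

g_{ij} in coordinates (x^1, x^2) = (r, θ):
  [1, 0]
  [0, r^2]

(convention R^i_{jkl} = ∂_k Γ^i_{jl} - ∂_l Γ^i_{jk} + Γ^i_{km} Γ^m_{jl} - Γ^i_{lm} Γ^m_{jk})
Non-zero Christoffel symbols (Γ^k_{ij} = Γ^k_{ji}):
Γ^r_{θ θ} = -r
Γ^θ_{r θ} = 1/r
R^r_{θ θ r} = ∂_θ Γ^r_{θ r} - ∂_r Γ^r_{θ θ} + Γ^r_{θ m} Γ^m_{θ r} - Γ^r_{r m} Γ^m_{θ θ}
  = (0) - (-1) + (-1) - (0) = 0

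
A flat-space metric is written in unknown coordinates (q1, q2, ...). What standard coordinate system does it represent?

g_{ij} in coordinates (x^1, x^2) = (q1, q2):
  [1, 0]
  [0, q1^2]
The line element ds^2 = dq1^2 + q1^2 dq2^2 is dr^2 + r^2 dθ^2 with q1 = r, q2 = θ.
polar coordinates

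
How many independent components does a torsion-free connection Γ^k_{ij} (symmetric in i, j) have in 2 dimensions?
Γ^k_{ij} has n choices for the upper index and n(n+1)/2 independent symmetric lower index pairs.
Total = 2 × 2×3/2 = 2 × 3 = 6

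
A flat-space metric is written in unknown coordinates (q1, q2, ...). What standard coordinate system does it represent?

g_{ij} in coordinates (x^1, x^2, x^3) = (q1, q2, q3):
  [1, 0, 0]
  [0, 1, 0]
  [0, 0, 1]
All components are constant and the metric is the identity, i.e. orthonormal rectilinear coordinates.
Cartesian (3D) coordinates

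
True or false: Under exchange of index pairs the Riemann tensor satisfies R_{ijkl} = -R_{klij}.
The pair-exchange symmetry has a plus sign: R_{ijkl} = +R_{klij}.
False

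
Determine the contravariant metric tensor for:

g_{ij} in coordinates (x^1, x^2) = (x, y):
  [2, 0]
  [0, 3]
The metric is diagonal, so g^{ij} is diagonal with entries 1/g_{ii}: diag(1/2, 1/3).
g^{ij}:
  [1/2, 0]
  [0, 1/3]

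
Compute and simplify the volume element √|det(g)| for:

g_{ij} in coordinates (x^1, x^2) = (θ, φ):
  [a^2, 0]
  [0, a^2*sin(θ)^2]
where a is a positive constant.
det(g) = a^4*sin(θ)^2
√|det(g)| = a^2*sin(θ) (taking 0 < θ < π so that |sin(θ)| = sin(θ))
Volume element: dV = a^2*sin(θ) dθ dφ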